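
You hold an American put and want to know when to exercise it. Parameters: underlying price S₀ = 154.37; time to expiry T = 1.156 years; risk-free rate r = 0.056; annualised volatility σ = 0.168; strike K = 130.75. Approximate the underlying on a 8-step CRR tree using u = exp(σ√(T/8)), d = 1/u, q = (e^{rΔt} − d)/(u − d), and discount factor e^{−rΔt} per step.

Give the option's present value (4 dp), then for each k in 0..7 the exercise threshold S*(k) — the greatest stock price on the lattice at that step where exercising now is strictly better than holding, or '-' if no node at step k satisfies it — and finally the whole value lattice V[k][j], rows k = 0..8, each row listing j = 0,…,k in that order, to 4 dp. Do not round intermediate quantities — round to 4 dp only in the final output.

price = 1.2946
boundary = - - - - - 112.1729 119.5702 112.1729
tree:
1.2946
2.3386 0.4514
4.1276 0.8954 0.0913
7.0810 1.7490 0.2034 0.0000
11.7258 3.3488 0.4533 0.0000 0.0000
18.5771 6.2398 1.0103 0.0000 0.0000 0.0000
25.5167 11.1798 2.2513 0.0000 0.0000 0.0000 0.0000
32.0270 18.5771 5.0169 0.0000 0.0000 0.0000 0.0000 0.0000
38.1346 25.5167 11.1798 0.0000 0.0000 0.0000 0.0000 0.0000 0.0000

params: Δt=0.14450 u=1.06595 d=0.93813 q=0.54761 e^(-rΔt)=0.99194
t_8 payoffs: 38.1346 25.5167 11.1798 0.0000 0.0000 0.0000 0.0000 0.0000 0.0000
t_7: node(7,0) S=98.7230 payoff=32.0270 vs cont=30.9733 → 32.0270 [stop]  node(7,1) S=112.1729 payoff=18.5771 vs cont=17.5233 → 18.5771 [stop]  node(7,2) S=127.4553 payoff=3.2947 vs cont=5.0169 → 5.0169 [wait]  node(7,3) S=144.8198 payoff=0.0000 vs cont=0.0000 → 0.0000 [wait]  node(7,4) S=164.5500 payoff=0.0000 vs cont=0.0000 → 0.0000 [wait]  node(7,5) S=186.9682 payoff=0.0000 vs cont=0.0000 → 0.0000 [wait]  node(7,6) S=212.4407 payoff=0.0000 vs cont=0.0000 → 0.0000 [wait]  node(7,7) S=241.3835 payoff=0.0000 vs cont=0.0000 → 0.0000 [wait]  ⇒ S*(7)=112.1729
t_6: node(6,0) S=105.2333 payoff=25.5167 vs cont=24.4629 → 25.5167 [stop]  node(6,1) S=119.5702 payoff=11.1798 vs cont=11.0615 → 11.1798 [stop]  node(6,2) S=135.8604 payoff=0.0000 vs cont=2.2513 → 2.2513 [wait]  node(6,3) S=154.3700 payoff=0.0000 vs cont=0.0000 → 0.0000 [wait]  node(6,4) S=175.4013 payoff=0.0000 vs cont=0.0000 → 0.0000 [wait]  node(6,5) S=199.2979 payoff=0.0000 vs cont=0.0000 → 0.0000 [wait]  node(6,6) S=226.4502 payoff=0.0000 vs cont=0.0000 → 0.0000 [wait]  ⇒ S*(6)=119.5702
t_5: node(5,0) S=112.1729 payoff=18.5771 vs cont=17.5233 → 18.5771 [stop]  node(5,1) S=127.4553 payoff=3.2947 vs cont=6.2398 → 6.2398 [wait]  node(5,2) S=144.8198 payoff=0.0000 vs cont=1.0103 → 1.0103 [wait]  node(5,3) S=164.5500 payoff=0.0000 vs cont=0.0000 → 0.0000 [wait]  node(5,4) S=186.9682 payoff=0.0000 vs cont=0.0000 → 0.0000 [wait]  node(5,5) S=212.4407 payoff=0.0000 vs cont=0.0000 → 0.0000 [wait]  ⇒ S*(5)=112.1729
t_4: node(4,0) S=119.5702 payoff=11.1798 vs cont=11.7258 → 11.7258 [wait]  node(4,1) S=135.8604 payoff=0.0000 vs cont=3.3488 → 3.3488 [wait]  node(4,2) S=154.3700 payoff=0.0000 vs cont=0.4533 → 0.4533 [wait]  node(4,3) S=175.4013 payoff=0.0000 vs cont=0.0000 → 0.0000 [wait]  node(4,4) S=199.2979 payoff=0.0000 vs cont=0.0000 → 0.0000 [wait]  ⇒ S*(4)=-
t_3: node(3,0) S=127.4553 payoff=3.2947 vs cont=7.0810 → 7.0810 [wait]  node(3,1) S=144.8198 payoff=0.0000 vs cont=1.7490 → 1.7490 [wait]  node(3,2) S=164.5500 payoff=0.0000 vs cont=0.2034 → 0.2034 [wait]  node(3,3) S=186.9682 payoff=0.0000 vs cont=0.0000 → 0.0000 [wait]  ⇒ S*(3)=-
t_2: node(2,0) S=135.8604 payoff=0.0000 vs cont=4.1276 → 4.1276 [wait]  node(2,1) S=154.3700 payoff=0.0000 vs cont=0.8954 → 0.8954 [wait]  node(2,2) S=175.4013 payoff=0.0000 vs cont=0.0913 → 0.0913 [wait]  ⇒ S*(2)=-
t_1: node(1,0) S=144.8198 payoff=0.0000 vs cont=2.3386 → 2.3386 [wait]  node(1,1) S=164.5500 payoff=0.0000 vs cont=0.4514 → 0.4514 [wait]  ⇒ S*(1)=-
t_0: node(0,0) S=154.3700 payoff=0.0000 vs cont=1.2946 → 1.2946 [wait]  ⇒ S*(0)=-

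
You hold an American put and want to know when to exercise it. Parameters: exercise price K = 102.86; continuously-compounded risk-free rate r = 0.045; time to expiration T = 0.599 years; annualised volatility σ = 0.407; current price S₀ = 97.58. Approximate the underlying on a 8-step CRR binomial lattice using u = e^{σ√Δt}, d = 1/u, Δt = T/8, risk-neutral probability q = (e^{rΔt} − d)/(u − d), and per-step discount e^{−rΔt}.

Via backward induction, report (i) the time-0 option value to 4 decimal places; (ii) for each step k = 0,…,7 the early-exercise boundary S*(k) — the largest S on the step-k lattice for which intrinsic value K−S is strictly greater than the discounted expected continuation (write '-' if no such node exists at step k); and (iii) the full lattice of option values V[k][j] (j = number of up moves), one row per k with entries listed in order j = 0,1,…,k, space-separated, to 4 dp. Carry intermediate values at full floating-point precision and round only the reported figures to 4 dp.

params: Δt=0.07487 u=1.11781 d=0.89461 q=0.48731 e^(-rΔt)=0.99664
t_8 payoffs: 62.8262 52.8381 40.3580 24.7643 5.2800 0.0000 0.0000 0.0000 0.0000
t_7: node(7,0) S=44.7500 payoff=58.1100 vs cont=57.7640 → 58.1100 [stop]  node(7,1) S=55.9148 payoff=46.9452 vs cont=46.5992 → 46.9452 [stop]  node(7,2) S=69.8651 payoff=32.9949 vs cont=32.6489 → 32.9949 [stop]  node(7,3) S=87.2959 payoff=15.5641 vs cont=15.2181 → 15.5641 [stop]  node(7,4) S=109.0756 payoff=0.0000 vs cont=2.6979 → 2.6979 [wait]  node(7,5) S=136.2891 payoff=0.0000 vs cont=0.0000 → 0.0000 [wait]  node(7,6) S=170.2922 payoff=0.0000 vs cont=0.0000 → 0.0000 [wait]  node(7,7) S=212.7787 payoff=0.0000 vs cont=0.0000 → 0.0000 [wait]  ⇒ S*(7)=87.2959
t_6: node(6,0) S=50.0219 payoff=52.8381 vs cont=52.4921 → 52.8381 [stop]  node(6,1) S=62.5020 payoff=40.3580 vs cont=40.0120 → 40.3580 [stop]  node(6,2) S=78.0957 payoff=24.7643 vs cont=24.4183 → 24.7643 [stop]  node(6,3) S=97.5800 payoff=5.2800 vs cont=9.2630 → 9.2630 [wait]  node(6,4) S=121.9254 payoff=0.0000 vs cont=1.3785 → 1.3785 [wait]  node(6,5) S=152.3449 payoff=0.0000 vs cont=0.0000 → 0.0000 [wait]  node(6,6) S=190.3538 payoff=0.0000 vs cont=0.0000 → 0.0000 [wait]  ⇒ S*(6)=78.0957
t_5: node(5,0) S=55.9148 payoff=46.9452 vs cont=46.5992 → 46.9452 [stop]  node(5,1) S=69.8651 payoff=32.9949 vs cont=32.6489 → 32.9949 [stop]  node(5,2) S=87.2959 payoff=15.5641 vs cont=17.1525 → 17.1525 [wait]  node(5,3) S=109.0756 payoff=0.0000 vs cont=5.4026 → 5.4026 [wait]  node(5,4) S=136.2891 payoff=0.0000 vs cont=0.7044 → 0.7044 [wait]  node(5,5) S=170.2922 payoff=0.0000 vs cont=0.0000 → 0.0000 [wait]  ⇒ S*(5)=69.8651
t_4: node(4,0) S=62.5020 payoff=40.3580 vs cont=40.0120 → 40.3580 [stop]  node(4,1) S=78.0957 payoff=24.7643 vs cont=25.1897 → 25.1897 [wait]  node(4,2) S=97.5800 payoff=5.2800 vs cont=11.3883 → 11.3883 [wait]  node(4,3) S=121.9254 payoff=0.0000 vs cont=3.1027 → 3.1027 [wait]  node(4,4) S=152.3449 payoff=0.0000 vs cont=0.3599 → 0.3599 [wait]  ⇒ S*(4)=62.5020
t_3: node(3,0) S=69.8651 payoff=32.9949 vs cont=32.8555 → 32.9949 [stop]  node(3,1) S=87.2959 payoff=15.5641 vs cont=18.4021 → 18.4021 [wait]  node(3,2) S=109.0756 payoff=0.0000 vs cont=7.3259 → 7.3259 [wait]  node(3,3) S=136.2891 payoff=0.0000 vs cont=1.7602 → 1.7602 [wait]  ⇒ S*(3)=69.8651
t_2: node(2,0) S=78.0957 payoff=24.7643 vs cont=25.7966 → 25.7966 [wait]  node(2,1) S=97.5800 payoff=5.2800 vs cont=12.9608 → 12.9608 [wait]  node(2,2) S=121.9254 payoff=0.0000 vs cont=4.5981 → 4.5981 [wait]  ⇒ S*(2)=-
t_1: node(1,0) S=87.2959 payoff=15.5641 vs cont=19.4759 → 19.4759 [wait]  node(1,1) S=109.0756 payoff=0.0000 vs cont=8.8557 → 8.8557 [wait]  ⇒ S*(1)=-
t_0: node(0,0) S=97.5800 payoff=5.2800 vs cont=14.2525 → 14.2525 [wait]  ⇒ S*(0)=-

price = 14.2525
boundary = - - - 69.8651 62.5020 69.8651 78.0957 87.2959
tree:
14.2525
19.4759 8.8557
25.7966 12.9608 4.5981
32.9949 18.4021 7.3259 1.7602
40.3580 25.1897 11.3883 3.1027 0.3599
46.9452 32.9949 17.1525 5.4026 0.7044 0.0000
52.8381 40.3580 24.7643 9.2630 1.3785 0.0000 0.0000
58.1100 46.9452 32.9949 15.5641 2.6979 0.0000 0.0000 0.0000
62.8262 52.8381 40.3580 24.7643 5.2800 0.0000 0.0000 0.0000 0.0000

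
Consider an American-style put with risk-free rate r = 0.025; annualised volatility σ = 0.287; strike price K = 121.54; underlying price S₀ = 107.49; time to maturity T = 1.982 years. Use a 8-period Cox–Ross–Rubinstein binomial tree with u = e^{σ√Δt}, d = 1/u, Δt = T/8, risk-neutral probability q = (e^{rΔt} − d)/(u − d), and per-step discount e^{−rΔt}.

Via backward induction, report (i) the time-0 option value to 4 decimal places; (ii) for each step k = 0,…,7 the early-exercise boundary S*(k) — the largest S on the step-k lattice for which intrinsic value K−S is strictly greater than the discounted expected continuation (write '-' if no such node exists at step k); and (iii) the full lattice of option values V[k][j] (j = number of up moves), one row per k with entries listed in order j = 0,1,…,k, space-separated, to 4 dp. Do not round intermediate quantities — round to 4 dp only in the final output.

price = 23.7188
boundary = - - - 70.0241 80.7770 70.0241 80.7770 93.1811
tree:
23.7188
31.7239 15.5565
41.1199 22.1929 8.7371
51.5159 30.6515 13.5313 3.7788
60.8374 40.7630 20.3501 6.4932 0.9565
68.9180 51.5159 29.4934 10.9410 1.8726 0.0000
75.9230 60.8374 40.7630 17.9525 3.6660 0.0000 0.0000
81.9954 68.9180 51.5159 28.3589 7.1768 0.0000 0.0000 0.0000
87.2595 75.9230 60.8374 40.7630 14.0500 0.0000 0.0000 0.0000 0.0000

Δt=0.24775, u=1.15356, d=0.86688, q=0.48602, disc=e^(-rΔt)=0.99383
k=8 terminal: V=max(K-S,0) → 87.2595 75.9230 60.8374 40.7630 14.0500 0.0000 0.0000 0.0000 0.0000
k=7: j=0 S=39.5446 intr=81.9954 cont=81.2450 V=81.9954[EX]; j=1 S=52.6220 intr=68.9180 cont=68.1676 V=68.9180[EX]; j=2 S=70.0241 intr=51.5159 cont=50.7654 V=51.5159[EX]; j=3 S=93.1811 intr=28.3589 cont=27.6084 V=28.3589[EX]; j=4 S=123.9962 intr=0.0000 cont=7.1768 V=7.1768[hold]; j=5 S=165.0018 intr=0.0000 cont=0.0000 V=0.0000[hold]; j=6 S=219.5680 intr=0.0000 cont=0.0000 V=0.0000[hold]; j=7 S=292.1792 intr=0.0000 cont=0.0000 V=0.0000[hold]  S*(7)=93.1811
k=6: j=0 S=45.6170 intr=75.9230 cont=75.1725 V=75.9230[EX]; j=1 S=60.7026 intr=60.8374 cont=60.0869 V=60.8374[EX]; j=2 S=80.7770 intr=40.7630 cont=40.0125 V=40.7630[EX]; j=3 S=107.4900 intr=14.0500 cont=17.9525 V=17.9525[hold]; j=4 S=143.0370 intr=0.0000 cont=3.6660 V=3.6660[hold]; j=5 S=190.3394 intr=0.0000 cont=0.0000 V=0.0000[hold]; j=6 S=253.2848 intr=0.0000 cont=0.0000 V=0.0000[hold]  S*(6)=80.7770
k=5: j=0 S=52.6220 intr=68.9180 cont=68.1676 V=68.9180[EX]; j=1 S=70.0241 intr=51.5159 cont=50.7654 V=51.5159[EX]; j=2 S=93.1811 intr=28.3589 cont=29.4934 V=29.4934[hold]; j=3 S=123.9962 intr=0.0000 cont=10.9410 V=10.9410[hold]; j=4 S=165.0018 intr=0.0000 cont=1.8726 V=1.8726[hold]; j=5 S=219.5680 intr=0.0000 cont=0.0000 V=0.0000[hold]  S*(5)=70.0241
k=4: j=0 S=60.7026 intr=60.8374 cont=60.0869 V=60.8374[EX]; j=1 S=80.7770 intr=40.7630 cont=40.5605 V=40.7630[EX]; j=2 S=107.4900 intr=14.0500 cont=20.3501 V=20.3501[hold]; j=3 S=143.0370 intr=0.0000 cont=6.4932 V=6.4932[hold]; j=4 S=190.3394 intr=0.0000 cont=0.9565 V=0.9565[hold]  S*(4)=80.7770
k=3: j=0 S=70.0241 intr=51.5159 cont=50.7654 V=51.5159[EX]; j=1 S=93.1811 intr=28.3589 cont=30.6515 V=30.6515[hold]; j=2 S=123.9962 intr=0.0000 cont=13.5313 V=13.5313[hold]; j=3 S=165.0018 intr=0.0000 cont=3.7788 V=3.7788[hold]  S*(3)=70.0241
k=2: j=0 S=80.7770 intr=40.7630 cont=41.1199 V=41.1199[hold]; j=1 S=107.4900 intr=14.0500 cont=22.1929 V=22.1929[hold]; j=2 S=143.0370 intr=0.0000 cont=8.7371 V=8.7371[hold]  S*(2)=-
k=1: j=0 S=93.1811 intr=28.3589 cont=31.7239 V=31.7239[hold]; j=1 S=123.9962 intr=0.0000 cont=15.5565 V=15.5565[hold]  S*(1)=-
k=0: j=0 S=107.4900 intr=14.0500 cont=23.7188 V=23.7188[hold]  S*(0)=-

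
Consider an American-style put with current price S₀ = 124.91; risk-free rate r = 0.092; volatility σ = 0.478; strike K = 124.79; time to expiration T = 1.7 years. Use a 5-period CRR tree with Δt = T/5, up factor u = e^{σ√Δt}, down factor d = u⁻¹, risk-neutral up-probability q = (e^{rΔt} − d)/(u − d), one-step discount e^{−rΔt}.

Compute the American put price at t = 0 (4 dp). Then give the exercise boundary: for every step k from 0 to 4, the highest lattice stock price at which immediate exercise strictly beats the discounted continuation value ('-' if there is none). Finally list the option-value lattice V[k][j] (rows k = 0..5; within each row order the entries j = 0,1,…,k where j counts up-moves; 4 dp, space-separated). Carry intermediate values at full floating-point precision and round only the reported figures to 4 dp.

Δt=0.34000  u=1.32144  d=0.75675  q=0.48704  discount=0.96920
step 5 (expiry): payoffs max(K−S,0) = 93.7897 70.6575 30.2641 0.0000 0.0000 0.0000
step 4: (k=4,j=0): S=40.9649, (K−S)⁺=83.8251, hold=79.9821 ⇒ V=83.8251 exercise | (k=4,j=1): S=71.5327, (K−S)⁺=53.2573, hold=49.4143 ⇒ V=53.2573 exercise | (k=4,j=2): S=124.9100, (K−S)⁺=0.0000, hold=15.0463 ⇒ V=15.0463 continue | (k=4,j=3): S=218.1172, (K−S)⁺=0.0000, hold=0.0000 ⇒ V=0.0000 continue | (k=4,j=4): S=380.8751, (K−S)⁺=0.0000, hold=0.0000 ⇒ V=0.0000 continue  boundary S*=71.5327
step 3: (k=3,j=0): S=54.1325, (K−S)⁺=70.6575, hold=66.8145 ⇒ V=70.6575 exercise | (k=3,j=1): S=94.5259, (K−S)⁺=30.2641, hold=33.5801 ⇒ V=33.5801 continue | (k=3,j=2): S=165.0606, (K−S)⁺=0.0000, hold=7.4805 ⇒ V=7.4805 continue | (k=3,j=3): S=288.2280, (K−S)⁺=0.0000, hold=0.0000 ⇒ V=0.0000 continue  boundary S*=54.1325
step 2: (k=2,j=0): S=71.5327, (K−S)⁺=53.2573, hold=50.9796 ⇒ V=53.2573 exercise | (k=2,j=1): S=124.9100, (K−S)⁺=0.0000, hold=20.2260 ⇒ V=20.2260 continue | (k=2,j=2): S=218.1172, (K−S)⁺=0.0000, hold=3.7190 ⇒ V=3.7190 continue  boundary S*=71.5327
step 1: (k=1,j=0): S=94.5259, (K−S)⁺=30.2641, hold=36.0252 ⇒ V=36.0252 continue | (k=1,j=1): S=165.0606, (K−S)⁺=0.0000, hold=11.8112 ⇒ V=11.8112 continue  boundary S*=-
step 0: (k=0,j=0): S=124.9100, (K−S)⁺=0.0000, hold=23.4858 ⇒ V=23.4858 continue  boundary S*=-

price = 23.4858
boundary = - - 71.5327 54.1325 71.5327
tree:
23.4858
36.0252 11.8112
53.2573 20.2260 3.7190
70.6575 33.5801 7.4805 0.0000
83.8251 53.2573 15.0463 0.0000 0.0000
93.7897 70.6575 30.2641 0.0000 0.0000 0.0000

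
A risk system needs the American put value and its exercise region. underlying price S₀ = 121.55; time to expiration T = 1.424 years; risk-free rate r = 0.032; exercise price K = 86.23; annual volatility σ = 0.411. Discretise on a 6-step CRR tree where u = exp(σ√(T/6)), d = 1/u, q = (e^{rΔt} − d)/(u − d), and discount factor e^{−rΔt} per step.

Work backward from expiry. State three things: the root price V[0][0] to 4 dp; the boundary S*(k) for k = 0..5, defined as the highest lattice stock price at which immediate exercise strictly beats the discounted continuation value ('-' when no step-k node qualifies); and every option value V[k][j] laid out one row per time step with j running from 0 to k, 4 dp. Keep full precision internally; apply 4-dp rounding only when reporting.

price = 6.0511
boundary = - - - - 54.5665 66.6628
tree:
6.0511
9.5428 2.1965
14.7155 3.8420 0.3693
22.0319 6.6717 0.7009 0.0000
31.6635 11.4860 1.3300 0.0000 0.0000
41.5648 19.5672 2.5239 0.0000 0.0000 0.0000
49.6695 31.6635 4.7895 0.0000 0.0000 0.0000 0.0000

params: Δt=0.23733 u=1.22168 d=0.81855 q=0.46902 e^(-rΔt)=0.99243
t_6 payoffs: 49.6695 31.6635 4.7895 0.0000 0.0000 0.0000 0.0000
t_5: node(5,0) S=44.6652 payoff=41.5648 vs cont=40.9124 → 41.5648 [stop]  node(5,1) S=66.6628 payoff=19.5672 vs cont=18.9148 → 19.5672 [stop]  node(5,2) S=99.4942 payoff=0.0000 vs cont=2.5239 → 2.5239 [wait]  node(5,3) S=148.4951 payoff=0.0000 vs cont=0.0000 → 0.0000 [wait]  node(5,4) S=221.6290 payoff=0.0000 vs cont=0.0000 → 0.0000 [wait]  node(5,5) S=330.7813 payoff=0.0000 vs cont=0.0000 → 0.0000 [wait]  ⇒ S*(5)=66.6628
t_4: node(4,0) S=54.5665 payoff=31.6635 vs cont=31.0111 → 31.6635 [stop]  node(4,1) S=81.4405 payoff=4.7895 vs cont=11.4860 → 11.4860 [wait]  node(4,2) S=121.5500 payoff=0.0000 vs cont=1.3300 → 1.3300 [wait]  node(4,3) S=181.4134 payoff=0.0000 vs cont=0.0000 → 0.0000 [wait]  node(4,4) S=270.7595 payoff=0.0000 vs cont=0.0000 → 0.0000 [wait]  ⇒ S*(4)=54.5665
t_3: node(3,0) S=66.6628 payoff=19.5672 vs cont=22.0319 → 22.0319 [wait]  node(3,1) S=99.4942 payoff=0.0000 vs cont=6.6717 → 6.6717 [wait]  node(3,2) S=148.4951 payoff=0.0000 vs cont=0.7009 → 0.7009 [wait]  node(3,3) S=221.6290 payoff=0.0000 vs cont=0.0000 → 0.0000 [wait]  ⇒ S*(3)=-
t_2: node(2,0) S=81.4405 payoff=4.7895 vs cont=14.7155 → 14.7155 [wait]  node(2,1) S=121.5500 payoff=0.0000 vs cont=3.8420 → 3.8420 [wait]  node(2,2) S=181.4134 payoff=0.0000 vs cont=0.3693 → 0.3693 [wait]  ⇒ S*(2)=-
t_1: node(1,0) S=99.4942 payoff=0.0000 vs cont=9.5428 → 9.5428 [wait]  node(1,1) S=148.4951 payoff=0.0000 vs cont=2.1965 → 2.1965 [wait]  ⇒ S*(1)=-
t_0: node(0,0) S=121.5500 payoff=0.0000 vs cont=6.0511 → 6.0511 [wait]  ⇒ S*(0)=-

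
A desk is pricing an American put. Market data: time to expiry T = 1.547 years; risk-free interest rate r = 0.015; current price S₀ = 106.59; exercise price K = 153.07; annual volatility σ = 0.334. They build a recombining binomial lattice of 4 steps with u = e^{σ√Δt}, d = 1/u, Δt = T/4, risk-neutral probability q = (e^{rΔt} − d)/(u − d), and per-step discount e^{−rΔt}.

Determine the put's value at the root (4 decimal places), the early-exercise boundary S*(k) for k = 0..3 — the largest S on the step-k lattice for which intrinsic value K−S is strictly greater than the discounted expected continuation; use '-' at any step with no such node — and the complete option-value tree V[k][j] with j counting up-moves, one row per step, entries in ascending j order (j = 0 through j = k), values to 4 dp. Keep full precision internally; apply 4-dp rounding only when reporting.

Δt=0.38675  u=1.23086  d=0.81244  q=0.46216  discount=0.99422
step 4 (expiry): payoffs max(K−S,0) = 106.6309 82.7142 46.4800 0.0000 0.0000
step 3: (k=3,j=0): S=57.1600, (K−S)⁺=95.9100, hold=95.0246 ⇒ V=95.9100 exercise | (k=3,j=1): S=86.5981, (K−S)⁺=66.4719, hold=65.5865 ⇒ V=66.4719 exercise | (k=3,j=2): S=131.1972, (K−S)⁺=21.8728, hold=24.8541 ⇒ V=24.8541 continue | (k=3,j=3): S=198.7655, (K−S)⁺=0.0000, hold=0.0000 ⇒ V=0.0000 continue  boundary S*=86.5981
step 2: (k=2,j=0): S=70.3558, (K−S)⁺=82.7142, hold=81.8287 ⇒ V=82.7142 exercise | (k=2,j=1): S=106.5900, (K−S)⁺=46.4800, hold=46.9644 ⇒ V=46.9644 continue | (k=2,j=2): S=161.4852, (K−S)⁺=0.0000, hold=13.2901 ⇒ V=13.2901 continue  boundary S*=70.3558
step 1: (k=1,j=0): S=86.5981, (K−S)⁺=66.4719, hold=65.8091 ⇒ V=66.4719 exercise | (k=1,j=1): S=131.1972, (K−S)⁺=21.8728, hold=31.2198 ⇒ V=31.2198 continue  boundary S*=86.5981
step 0: (k=0,j=0): S=106.5900, (K−S)⁺=46.4800, hold=49.8894 ⇒ V=49.8894 continue  boundary S*=-

price = 49.8894
boundary = - 86.5981 70.3558 86.5981
tree:
49.8894
66.4719 31.2198
82.7142 46.9644 13.2901
95.9100 66.4719 24.8541 0.0000
106.6309 82.7142 46.4800 0.0000 0.0000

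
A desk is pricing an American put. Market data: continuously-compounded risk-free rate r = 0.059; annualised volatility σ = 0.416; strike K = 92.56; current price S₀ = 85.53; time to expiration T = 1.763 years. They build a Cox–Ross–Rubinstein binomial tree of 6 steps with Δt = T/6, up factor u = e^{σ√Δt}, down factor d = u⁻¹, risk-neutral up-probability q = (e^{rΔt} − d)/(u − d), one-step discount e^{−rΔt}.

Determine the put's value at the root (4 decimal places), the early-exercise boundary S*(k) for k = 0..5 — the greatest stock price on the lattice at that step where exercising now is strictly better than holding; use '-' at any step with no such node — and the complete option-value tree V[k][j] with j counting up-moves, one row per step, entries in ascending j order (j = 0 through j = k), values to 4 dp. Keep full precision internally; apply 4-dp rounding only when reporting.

Δt=0.29383, u=1.25295, d=0.79812, q=0.48231, disc=e^(-rΔt)=0.98281
k=6 terminal: V=max(K-S,0) → 70.4534 57.8554 38.0780 7.0300 0.0000 0.0000 0.0000
k=5: j=0 S=27.6984 intr=64.8616 cont=63.2708 V=64.8616[EX]; j=1 S=43.4831 intr=49.0769 cont=47.4861 V=49.0769[EX]; j=2 S=68.2630 intr=24.2970 cont=22.7061 V=24.2970[EX]; j=3 S=107.1646 intr=0.0000 cont=3.5768 V=3.5768[hold]; j=4 S=168.2352 intr=0.0000 cont=0.0000 V=0.0000[hold]; j=5 S=264.1086 intr=0.0000 cont=0.0000 V=0.0000[hold]  S*(5)=68.2630
k=4: j=0 S=34.7046 intr=57.8554 cont=56.2646 V=57.8554[EX]; j=1 S=54.4820 intr=38.0780 cont=36.4872 V=38.0780[EX]; j=2 S=85.5300 intr=7.0300 cont=14.0576 V=14.0576[hold]; j=3 S=134.2716 intr=0.0000 cont=1.8198 V=1.8198[hold]; j=4 S=210.7898 intr=0.0000 cont=0.0000 V=0.0000[hold]  S*(4)=54.4820
k=3: j=0 S=43.4831 intr=49.0769 cont=47.4861 V=49.0769[EX]; j=1 S=68.2630 intr=24.2970 cont=26.0374 V=26.0374[hold]; j=2 S=107.1646 intr=0.0000 cont=8.0150 V=8.0150[hold]; j=3 S=168.2352 intr=0.0000 cont=0.9259 V=0.9259[hold]  S*(3)=43.4831
k=2: j=0 S=54.4820 intr=38.0780 cont=37.3122 V=38.0780[EX]; j=1 S=85.5300 intr=7.0300 cont=17.0469 V=17.0469[hold]; j=2 S=134.2716 intr=0.0000 cont=4.5169 V=4.5169[hold]  S*(2)=54.4820
k=1: j=0 S=68.2630 intr=24.2970 cont=27.4544 V=27.4544[hold]; j=1 S=107.1646 intr=0.0000 cont=10.8144 V=10.8144[hold]  S*(1)=-
k=0: j=0 S=85.5300 intr=7.0300 cont=19.0948 V=19.0948[hold]  S*(0)=-

price = 19.0948
boundary = - - 54.4820 43.4831 54.4820 68.2630
tree:
19.0948
27.4544 10.8144
38.0780 17.0469 4.5169
49.0769 26.0374 8.0150 0.9259
57.8554 38.0780 14.0576 1.8198 0.0000
64.8616 49.0769 24.2970 3.5768 0.0000 0.0000
70.4534 57.8554 38.0780 7.0300 0.0000 0.0000 0.0000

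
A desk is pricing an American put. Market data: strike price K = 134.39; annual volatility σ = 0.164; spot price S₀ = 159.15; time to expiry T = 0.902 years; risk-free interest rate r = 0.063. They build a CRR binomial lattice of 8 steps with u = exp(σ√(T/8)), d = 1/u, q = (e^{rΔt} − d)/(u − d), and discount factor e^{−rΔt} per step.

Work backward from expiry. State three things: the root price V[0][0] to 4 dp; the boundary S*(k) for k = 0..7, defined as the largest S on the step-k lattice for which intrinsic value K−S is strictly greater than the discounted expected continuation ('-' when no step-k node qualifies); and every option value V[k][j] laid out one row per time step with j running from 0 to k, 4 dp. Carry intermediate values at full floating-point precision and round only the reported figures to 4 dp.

Δt=0.11275  u=1.05661  d=0.94642  q=0.55093  discount=0.99292
step 8 (expiry): payoffs max(K−S,0) = 31.9476 20.0202 6.7041 0.0000 0.0000 0.0000 0.0000 0.0000 0.0000
step 7: (k=7,j=0): S=108.2419, (K−S)⁺=26.1481, hold=25.1969 ⇒ V=26.1481 exercise | (k=7,j=1): S=120.8446, (K−S)⁺=13.5454, hold=12.5942 ⇒ V=13.5454 exercise | (k=7,j=2): S=134.9146, (K−S)⁺=0.0000, hold=2.9893 ⇒ V=2.9893 continue | (k=7,j=3): S=150.6228, (K−S)⁺=0.0000, hold=0.0000 ⇒ V=0.0000 continue | (k=7,j=4): S=168.1599, (K−S)⁺=0.0000, hold=0.0000 ⇒ V=0.0000 continue | (k=7,j=5): S=187.7389, (K−S)⁺=0.0000, hold=0.0000 ⇒ V=0.0000 continue | (k=7,j=6): S=209.5975, (K−S)⁺=0.0000, hold=0.0000 ⇒ V=0.0000 continue | (k=7,j=7): S=234.0011, (K−S)⁺=0.0000, hold=0.0000 ⇒ V=0.0000 continue  boundary S*=120.8446
step 6: (k=6,j=0): S=114.3698, (K−S)⁺=20.0202, hold=19.0690 ⇒ V=20.0202 exercise | (k=6,j=1): S=127.6859, (K−S)⁺=6.7041, hold=7.6750 ⇒ V=7.6750 continue | (k=6,j=2): S=142.5525, (K−S)⁺=0.0000, hold=1.3329 ⇒ V=1.3329 continue | (k=6,j=3): S=159.1500, (K−S)⁺=0.0000, hold=0.0000 ⇒ V=0.0000 continue | (k=6,j=4): S=177.6799, (K−S)⁺=0.0000, hold=0.0000 ⇒ V=0.0000 continue | (k=6,j=5): S=198.3673, (K−S)⁺=0.0000, hold=0.0000 ⇒ V=0.0000 continue | (k=6,j=6): S=221.4634, (K−S)⁺=0.0000, hold=0.0000 ⇒ V=0.0000 continue  boundary S*=114.3698
step 5: (k=5,j=0): S=120.8446, (K−S)⁺=13.5454, hold=13.1253 ⇒ V=13.5454 exercise | (k=5,j=1): S=134.9146, (K−S)⁺=0.0000, hold=4.1514 ⇒ V=4.1514 continue | (k=5,j=2): S=150.6228, (K−S)⁺=0.0000, hold=0.5943 ⇒ V=0.5943 continue | (k=5,j=3): S=168.1599, (K−S)⁺=0.0000, hold=0.0000 ⇒ V=0.0000 continue | (k=5,j=4): S=187.7389, (K−S)⁺=0.0000, hold=0.0000 ⇒ V=0.0000 continue | (k=5,j=5): S=209.5975, (K−S)⁺=0.0000, hold=0.0000 ⇒ V=0.0000 continue  boundary S*=120.8446
step 4: (k=4,j=0): S=127.6859, (K−S)⁺=6.7041, hold=8.3107 ⇒ V=8.3107 continue | (k=4,j=1): S=142.5525, (K−S)⁺=0.0000, hold=2.1762 ⇒ V=2.1762 continue | (k=4,j=2): S=159.1500, (K−S)⁺=0.0000, hold=0.2650 ⇒ V=0.2650 continue | (k=4,j=3): S=177.6799, (K−S)⁺=0.0000, hold=0.0000 ⇒ V=0.0000 continue | (k=4,j=4): S=198.3673, (K−S)⁺=0.0000, hold=0.0000 ⇒ V=0.0000 continue  boundary S*=-
step 3: (k=3,j=0): S=134.9146, (K−S)⁺=0.0000, hold=4.8961 ⇒ V=4.8961 continue | (k=3,j=1): S=150.6228, (K−S)⁺=0.0000, hold=1.1153 ⇒ V=1.1153 continue | (k=3,j=2): S=168.1599, (K−S)⁺=0.0000, hold=0.1182 ⇒ V=0.1182 continue | (k=3,j=3): S=187.7389, (K−S)⁺=0.0000, hold=0.0000 ⇒ V=0.0000 continue  boundary S*=-
step 2: (k=2,j=0): S=142.5525, (K−S)⁺=0.0000, hold=2.7933 ⇒ V=2.7933 continue | (k=2,j=1): S=159.1500, (K−S)⁺=0.0000, hold=0.5620 ⇒ V=0.5620 continue | (k=2,j=2): S=177.6799, (K−S)⁺=0.0000, hold=0.0527 ⇒ V=0.0527 continue  boundary S*=-
step 1: (k=1,j=0): S=150.6228, (K−S)⁺=0.0000, hold=1.5529 ⇒ V=1.5529 continue | (k=1,j=1): S=168.1599, (K−S)⁺=0.0000, hold=0.2794 ⇒ V=0.2794 continue  boundary S*=-
step 0: (k=0,j=0): S=159.1500, (K−S)⁺=0.0000, hold=0.8453 ⇒ V=0.8453 continue  boundary S*=-

price = 0.8453
boundary = - - - - - 120.8446 114.3698 120.8446
tree:
0.8453
1.5529 0.2794
2.7933 0.5620 0.0527
4.8961 1.1153 0.1182 0.0000
8.3107 2.1762 0.2650 0.0000 0.0000
13.5454 4.1514 0.5943 0.0000 0.0000 0.0000
20.0202 7.6750 1.3329 0.0000 0.0000 0.0000 0.0000
26.1481 13.5454 2.9893 0.0000 0.0000 0.0000 0.0000 0.0000
31.9476 20.0202 6.7041 0.0000 0.0000 0.0000 0.0000 0.0000 0.0000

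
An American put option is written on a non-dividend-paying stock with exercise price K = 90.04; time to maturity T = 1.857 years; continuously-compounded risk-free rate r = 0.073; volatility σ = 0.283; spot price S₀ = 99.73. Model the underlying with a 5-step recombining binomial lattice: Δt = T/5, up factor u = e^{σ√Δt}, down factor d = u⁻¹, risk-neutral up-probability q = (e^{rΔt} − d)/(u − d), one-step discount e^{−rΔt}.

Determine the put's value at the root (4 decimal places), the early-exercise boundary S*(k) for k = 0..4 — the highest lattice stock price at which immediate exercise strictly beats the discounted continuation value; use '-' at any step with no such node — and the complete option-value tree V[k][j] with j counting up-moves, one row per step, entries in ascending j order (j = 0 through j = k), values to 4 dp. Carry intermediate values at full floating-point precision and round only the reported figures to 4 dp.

price = 6.5796
boundary = - - 70.6354 59.4457 70.6354
tree:
6.5796
11.4986 2.6632
19.4046 5.2515 0.5616
30.5943 10.1967 1.2443 0.0000
40.0113 19.4046 2.7570 0.0000 0.0000
47.9366 30.5943 6.1087 0.0000 0.0000 0.0000

Δt=0.37140  u=1.18823  d=0.84159  q=0.53627  discount=0.97325
step 5 (expiry): payoffs max(K−S,0) = 47.9366 30.5943 6.1087 0.0000 0.0000 0.0000
step 4: (k=4,j=0): S=50.0287, (K−S)⁺=40.0113, hold=37.6029 ⇒ V=40.0113 exercise | (k=4,j=1): S=70.6354, (K−S)⁺=19.4046, hold=16.9962 ⇒ V=19.4046 exercise | (k=4,j=2): S=99.7300, (K−S)⁺=0.0000, hold=2.7570 ⇒ V=2.7570 continue | (k=4,j=3): S=140.8086, (K−S)⁺=0.0000, hold=0.0000 ⇒ V=0.0000 continue | (k=4,j=4): S=198.8074, (K−S)⁺=0.0000, hold=0.0000 ⇒ V=0.0000 continue  boundary S*=70.6354
step 3: (k=3,j=0): S=59.4457, (K−S)⁺=30.5943, hold=28.1859 ⇒ V=30.5943 exercise | (k=3,j=1): S=83.9313, (K−S)⁺=6.1087, hold=10.1967 ⇒ V=10.1967 continue | (k=3,j=2): S=118.5025, (K−S)⁺=0.0000, hold=1.2443 ⇒ V=1.2443 continue | (k=3,j=3): S=167.3135, (K−S)⁺=0.0000, hold=0.0000 ⇒ V=0.0000 continue  boundary S*=59.4457
step 2: (k=2,j=0): S=70.6354, (K−S)⁺=19.4046, hold=19.1299 ⇒ V=19.4046 exercise | (k=2,j=1): S=99.7300, (K−S)⁺=0.0000, hold=5.2515 ⇒ V=5.2515 continue | (k=2,j=2): S=140.8086, (K−S)⁺=0.0000, hold=0.5616 ⇒ V=0.5616 continue  boundary S*=70.6354
step 1: (k=1,j=0): S=83.9313, (K−S)⁺=6.1087, hold=11.4986 ⇒ V=11.4986 continue | (k=1,j=1): S=118.5025, (K−S)⁺=0.0000, hold=2.6632 ⇒ V=2.6632 continue  boundary S*=-
step 0: (k=0,j=0): S=99.7300, (K−S)⁺=0.0000, hold=6.5796 ⇒ V=6.5796 continue  boundary S*=-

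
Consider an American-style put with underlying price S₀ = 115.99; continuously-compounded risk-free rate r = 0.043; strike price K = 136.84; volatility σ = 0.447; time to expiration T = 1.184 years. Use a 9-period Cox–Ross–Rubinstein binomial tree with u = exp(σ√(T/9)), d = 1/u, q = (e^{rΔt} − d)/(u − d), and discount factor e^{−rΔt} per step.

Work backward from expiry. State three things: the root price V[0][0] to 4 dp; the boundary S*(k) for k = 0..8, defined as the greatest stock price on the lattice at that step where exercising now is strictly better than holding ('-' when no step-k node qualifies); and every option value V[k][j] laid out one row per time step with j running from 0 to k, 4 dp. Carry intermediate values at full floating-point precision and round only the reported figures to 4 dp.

price = 32.2541
boundary = - - - 71.3156 83.8681 71.3156 83.8681 98.6299 115.9900
tree:
32.2541
42.1637 21.7715
53.4394 30.3008 12.6776
65.5244 40.8232 19.1230 5.7607
76.1981 52.9719 27.9870 9.6306 1.5856
85.2743 65.5244 39.4377 15.7637 3.0199 0.0318
92.9921 76.1981 52.9719 25.0659 5.7509 0.0611 0.0000
99.5548 85.2743 65.5244 38.2101 10.9507 0.1175 0.0000 0.0000
105.1352 92.9921 76.1981 52.9719 20.8500 0.2259 0.0000 0.0000 0.0000
109.8804 99.5548 85.2743 65.5244 38.2101 0.4343 0.0000 0.0000 0.0000 0.0000

Δt=0.13156, u=1.17601, d=0.85033, q=0.47697, disc=e^(-rΔt)=0.99436
k=9 terminal: V=max(K-S,0) → 109.8804 99.5548 85.2743 65.5244 38.2101 0.4343 0.0000 0.0000 0.0000 0.0000
k=8: j=0 S=31.7048 intr=105.1352 cont=104.3633 V=105.1352[EX]; j=1 S=43.8479 intr=92.9921 cont=92.2202 V=92.9921[EX]; j=2 S=60.6419 intr=76.1981 cont=75.4262 V=76.1981[EX]; j=3 S=83.8681 intr=52.9719 cont=52.2000 V=52.9719[EX]; j=4 S=115.9900 intr=20.8500 cont=20.0781 V=20.8500[EX]; j=5 S=160.4148 intr=0.0000 cont=0.2259 V=0.2259[hold]; j=6 S=221.8546 intr=0.0000 cont=0.0000 V=0.0000[hold]; j=7 S=306.8261 intr=0.0000 cont=0.0000 V=0.0000[hold]; j=8 S=424.3422 intr=0.0000 cont=0.0000 V=0.0000[hold]  S*(8)=115.9900
k=7: j=0 S=37.2852 intr=99.5548 cont=98.7829 V=99.5548[EX]; j=1 S=51.5657 intr=85.2743 cont=84.5024 V=85.2743[EX]; j=2 S=71.3156 intr=65.5244 cont=64.7525 V=65.5244[EX]; j=3 S=98.6299 intr=38.2101 cont=37.4382 V=38.2101[EX]; j=4 S=136.4057 intr=0.4343 cont=10.9507 V=10.9507[hold]; j=5 S=188.6498 intr=0.0000 cont=0.1175 V=0.1175[hold]; j=6 S=260.9038 intr=0.0000 cont=0.0000 V=0.0000[hold]; j=7 S=360.8314 intr=0.0000 cont=0.0000 V=0.0000[hold]  S*(7)=98.6299
k=6: j=0 S=43.8479 intr=92.9921 cont=92.2202 V=92.9921[EX]; j=1 S=60.6419 intr=76.1981 cont=75.4262 V=76.1981[EX]; j=2 S=83.8681 intr=52.9719 cont=52.2000 V=52.9719[EX]; j=3 S=115.9900 intr=20.8500 cont=25.0659 V=25.0659[hold]; j=4 S=160.4148 intr=0.0000 cont=5.7509 V=5.7509[hold]; j=5 S=221.8546 intr=0.0000 cont=0.0611 V=0.0611[hold]; j=6 S=306.8261 intr=0.0000 cont=0.0000 V=0.0000[hold]  S*(6)=83.8681
k=5: j=0 S=51.5657 intr=85.2743 cont=84.5024 V=85.2743[EX]; j=1 S=71.3156 intr=65.5244 cont=64.7525 V=65.5244[EX]; j=2 S=98.6299 intr=38.2101 cont=39.4377 V=39.4377[hold]; j=3 S=136.4057 intr=0.4343 cont=15.7637 V=15.7637[hold]; j=4 S=188.6498 intr=0.0000 cont=3.0199 V=3.0199[hold]; j=5 S=260.9038 intr=0.0000 cont=0.0318 V=0.0318[hold]  S*(5)=71.3156
k=4: j=0 S=60.6419 intr=76.1981 cont=75.4262 V=76.1981[EX]; j=1 S=83.8681 intr=52.9719 cont=52.7823 V=52.9719[EX]; j=2 S=115.9900 intr=20.8500 cont=27.9870 V=27.9870[hold]; j=3 S=160.4148 intr=0.0000 cont=9.6306 V=9.6306[hold]; j=4 S=221.8546 intr=0.0000 cont=1.5856 V=1.5856[hold]  S*(4)=83.8681
k=3: j=0 S=71.3156 intr=65.5244 cont=64.7525 V=65.5244[EX]; j=1 S=98.6299 intr=38.2101 cont=40.8232 V=40.8232[hold]; j=2 S=136.4057 intr=0.4343 cont=19.1230 V=19.1230[hold]; j=3 S=188.6498 intr=0.0000 cont=5.7607 V=5.7607[hold]  S*(3)=71.3156
k=2: j=0 S=83.8681 intr=52.9719 cont=53.4394 V=53.4394[hold]; j=1 S=115.9900 intr=20.8500 cont=30.3008 V=30.3008[hold]; j=2 S=160.4148 intr=0.0000 cont=12.6776 V=12.6776[hold]  S*(2)=-
k=1: j=0 S=98.6299 intr=38.2101 cont=42.1637 V=42.1637[hold]; j=1 S=136.4057 intr=0.4343 cont=21.7715 V=21.7715[hold]  S*(1)=-
k=0: j=0 S=115.9900 intr=20.8500 cont=32.2541 V=32.2541[hold]  S*(0)=-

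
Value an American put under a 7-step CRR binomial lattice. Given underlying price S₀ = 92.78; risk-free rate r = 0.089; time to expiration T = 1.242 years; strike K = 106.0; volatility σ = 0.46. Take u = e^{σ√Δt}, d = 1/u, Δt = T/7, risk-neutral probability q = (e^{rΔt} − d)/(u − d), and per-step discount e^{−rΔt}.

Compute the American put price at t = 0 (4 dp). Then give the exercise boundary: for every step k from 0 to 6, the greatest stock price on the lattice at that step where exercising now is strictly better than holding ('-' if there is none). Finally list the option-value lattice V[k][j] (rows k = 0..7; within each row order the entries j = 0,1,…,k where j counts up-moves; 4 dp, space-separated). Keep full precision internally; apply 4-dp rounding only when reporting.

price = 22.1543
boundary = - - 62.9730 51.8805 62.9730 76.4371 62.9730
tree:
22.1543
31.4252 13.3180
43.0270 20.4870 6.3619
54.1195 30.3861 10.9495 1.8406
63.2580 43.0270 18.3436 3.6848 0.0000
70.7869 54.1195 29.5629 7.3766 0.0000 0.0000
76.9895 63.2580 43.0270 14.7673 0.0000 0.0000 0.0000
82.0996 70.7869 54.1195 29.5629 0.0000 0.0000 0.0000 0.0000

Δt=0.17743, u=1.21381, d=0.82385, q=0.49253, disc=e^(-rΔt)=0.98433
k=7 terminal: V=max(K-S,0) → 82.0996 70.7869 54.1195 29.5629 0.0000 0.0000 0.0000 0.0000
k=6: j=0 S=29.0105 intr=76.9895 cont=75.3288 V=76.9895[EX]; j=1 S=42.7420 intr=63.2580 cont=61.5973 V=63.2580[EX]; j=2 S=62.9730 intr=43.0270 cont=41.3663 V=43.0270[EX]; j=3 S=92.7800 intr=13.2200 cont=14.7673 V=14.7673[hold]; j=4 S=136.6955 intr=0.0000 cont=0.0000 V=0.0000[hold]; j=5 S=201.3976 intr=0.0000 cont=0.0000 V=0.0000[hold]; j=6 S=296.7250 intr=0.0000 cont=0.0000 V=0.0000[hold]  S*(6)=62.9730
k=5: j=0 S=35.2131 intr=70.7869 cont=69.1262 V=70.7869[EX]; j=1 S=51.8805 intr=54.1195 cont=52.4587 V=54.1195[EX]; j=2 S=76.4371 intr=29.5629 cont=28.6523 V=29.5629[EX]; j=3 S=112.6171 intr=0.0000 cont=7.3766 V=7.3766[hold]; j=4 S=165.9221 intr=0.0000 cont=0.0000 V=0.0000[hold]; j=5 S=244.4580 intr=0.0000 cont=0.0000 V=0.0000[hold]  S*(5)=76.4371
k=4: j=0 S=42.7420 intr=63.2580 cont=61.5973 V=63.2580[EX]; j=1 S=62.9730 intr=43.0270 cont=41.3663 V=43.0270[EX]; j=2 S=92.7800 intr=13.2200 cont=18.3436 V=18.3436[hold]; j=3 S=136.6955 intr=0.0000 cont=3.6848 V=3.6848[hold]; j=4 S=201.3976 intr=0.0000 cont=0.0000 V=0.0000[hold]  S*(4)=62.9730
k=3: j=0 S=51.8805 intr=54.1195 cont=52.4587 V=54.1195[EX]; j=1 S=76.4371 intr=29.5629 cont=30.3861 V=30.3861[hold]; j=2 S=112.6171 intr=0.0000 cont=10.9495 V=10.9495[hold]; j=3 S=165.9221 intr=0.0000 cont=1.8406 V=1.8406[hold]  S*(3)=51.8805
k=2: j=0 S=62.9730 intr=43.0270 cont=41.7654 V=43.0270[EX]; j=1 S=92.7800 intr=13.2200 cont=20.4870 V=20.4870[hold]; j=2 S=136.6955 intr=0.0000 cont=6.3619 V=6.3619[hold]  S*(2)=62.9730
k=1: j=0 S=76.4371 intr=29.5629 cont=31.4252 V=31.4252[hold]; j=1 S=112.6171 intr=0.0000 cont=13.3180 V=13.3180[hold]  S*(1)=-
k=0: j=0 S=92.7800 intr=13.2200 cont=22.1543 V=22.1543[hold]  S*(0)=-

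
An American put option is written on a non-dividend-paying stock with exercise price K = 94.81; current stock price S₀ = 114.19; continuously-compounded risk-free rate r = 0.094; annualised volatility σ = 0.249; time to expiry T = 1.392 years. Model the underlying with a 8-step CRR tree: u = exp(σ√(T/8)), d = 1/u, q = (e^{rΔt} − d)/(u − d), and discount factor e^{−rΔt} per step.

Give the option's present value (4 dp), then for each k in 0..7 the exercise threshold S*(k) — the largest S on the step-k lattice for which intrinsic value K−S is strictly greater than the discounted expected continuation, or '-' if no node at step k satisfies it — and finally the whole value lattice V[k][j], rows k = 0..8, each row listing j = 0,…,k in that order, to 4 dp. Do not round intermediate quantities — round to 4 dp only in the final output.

Δt=0.17400  u=1.10945  d=0.90135  q=0.55330  discount=0.98378
step 8 (expiry): payoffs max(K−S,0) = 45.0638 33.5782 19.4408 2.0392 0.0000 0.0000 0.0000 0.0000 0.0000
step 7: (k=7,j=0): S=55.1910, (K−S)⁺=39.6190, hold=38.0809 ⇒ V=39.6190 exercise | (k=7,j=1): S=67.9338, (K−S)⁺=26.8762, hold=25.3381 ⇒ V=26.8762 exercise | (k=7,j=2): S=83.6185, (K−S)⁺=11.1915, hold=9.6534 ⇒ V=11.1915 exercise | (k=7,j=3): S=102.9247, (K−S)⁺=0.0000, hold=0.8962 ⇒ V=0.8962 continue | (k=7,j=4): S=126.6883, (K−S)⁺=0.0000, hold=0.0000 ⇒ V=0.0000 continue | (k=7,j=5): S=155.9386, (K−S)⁺=0.0000, hold=0.0000 ⇒ V=0.0000 continue | (k=7,j=6): S=191.9422, (K−S)⁺=0.0000, hold=0.0000 ⇒ V=0.0000 continue | (k=7,j=7): S=236.2585, (K−S)⁺=0.0000, hold=0.0000 ⇒ V=0.0000 continue  boundary S*=83.6185
step 6: (k=6,j=0): S=61.2318, (K−S)⁺=33.5782, hold=32.0401 ⇒ V=33.5782 exercise | (k=6,j=1): S=75.3692, (K−S)⁺=19.4408, hold=17.9027 ⇒ V=19.4408 exercise | (k=6,j=2): S=92.7708, (K−S)⁺=2.0392, hold=5.4059 ⇒ V=5.4059 continue | (k=6,j=3): S=114.1900, (K−S)⁺=0.0000, hold=0.3938 ⇒ V=0.3938 continue | (k=6,j=4): S=140.5546, (K−S)⁺=0.0000, hold=0.0000 ⇒ V=0.0000 continue | (k=6,j=5): S=173.0063, (K−S)⁺=0.0000, hold=0.0000 ⇒ V=0.0000 continue | (k=6,j=6): S=212.9507, (K−S)⁺=0.0000, hold=0.0000 ⇒ V=0.0000 continue  boundary S*=75.3692
step 5: (k=5,j=0): S=67.9338, (K−S)⁺=26.8762, hold=25.3381 ⇒ V=26.8762 exercise | (k=5,j=1): S=83.6185, (K−S)⁺=11.1915, hold=11.4859 ⇒ V=11.4859 continue | (k=5,j=2): S=102.9247, (K−S)⁺=0.0000, hold=2.5900 ⇒ V=2.5900 continue | (k=5,j=3): S=126.6883, (K−S)⁺=0.0000, hold=0.1731 ⇒ V=0.1731 continue | (k=5,j=4): S=155.9386, (K−S)⁺=0.0000, hold=0.0000 ⇒ V=0.0000 continue | (k=5,j=5): S=191.9422, (K−S)⁺=0.0000, hold=0.0000 ⇒ V=0.0000 continue  boundary S*=67.9338
step 4: (k=4,j=0): S=75.3692, (K−S)⁺=19.4408, hold=18.0629 ⇒ V=19.4408 exercise | (k=4,j=1): S=92.7708, (K−S)⁺=2.0392, hold=6.4574 ⇒ V=6.4574 continue | (k=4,j=2): S=114.1900, (K−S)⁺=0.0000, hold=1.2324 ⇒ V=1.2324 continue | (k=4,j=3): S=140.5546, (K−S)⁺=0.0000, hold=0.0761 ⇒ V=0.0761 continue | (k=4,j=4): S=173.0063, (K−S)⁺=0.0000, hold=0.0000 ⇒ V=0.0000 continue  boundary S*=75.3692
step 3: (k=3,j=0): S=83.6185, (K−S)⁺=11.1915, hold=12.0582 ⇒ V=12.0582 continue | (k=3,j=1): S=102.9247, (K−S)⁺=0.0000, hold=3.5086 ⇒ V=3.5086 continue | (k=3,j=2): S=126.6883, (K−S)⁺=0.0000, hold=0.5830 ⇒ V=0.5830 continue | (k=3,j=3): S=155.9386, (K−S)⁺=0.0000, hold=0.0334 ⇒ V=0.0334 continue  boundary S*=-
step 2: (k=2,j=0): S=92.7708, (K−S)⁺=2.0392, hold=7.2088 ⇒ V=7.2088 continue | (k=2,j=1): S=114.1900, (K−S)⁺=0.0000, hold=1.8592 ⇒ V=1.8592 continue | (k=2,j=2): S=140.5546, (K−S)⁺=0.0000, hold=0.2744 ⇒ V=0.2744 continue  boundary S*=-
step 1: (k=1,j=0): S=102.9247, (K−S)⁺=0.0000, hold=4.1800 ⇒ V=4.1800 continue | (k=1,j=1): S=126.6883, (K−S)⁺=0.0000, hold=0.9664 ⇒ V=0.9664 continue  boundary S*=-
step 0: (k=0,j=0): S=114.1900, (K−S)⁺=0.0000, hold=2.3629 ⇒ V=2.3629 continue  boundary S*=-

price = 2.3629
boundary = - - - - 75.3692 67.9338 75.3692 83.6185
tree:
2.3629
4.1800 0.9664
7.2088 1.8592 0.2744
12.0582 3.5086 0.5830 0.0334
19.4408 6.4574 1.2324 0.0761 0.0000
26.8762 11.4859 2.5900 0.1731 0.0000 0.0000
33.5782 19.4408 5.4059 0.3938 0.0000 0.0000 0.0000
39.6190 26.8762 11.1915 0.8962 0.0000 0.0000 0.0000 0.0000
45.0638 33.5782 19.4408 2.0392 0.0000 0.0000 0.0000 0.0000 0.0000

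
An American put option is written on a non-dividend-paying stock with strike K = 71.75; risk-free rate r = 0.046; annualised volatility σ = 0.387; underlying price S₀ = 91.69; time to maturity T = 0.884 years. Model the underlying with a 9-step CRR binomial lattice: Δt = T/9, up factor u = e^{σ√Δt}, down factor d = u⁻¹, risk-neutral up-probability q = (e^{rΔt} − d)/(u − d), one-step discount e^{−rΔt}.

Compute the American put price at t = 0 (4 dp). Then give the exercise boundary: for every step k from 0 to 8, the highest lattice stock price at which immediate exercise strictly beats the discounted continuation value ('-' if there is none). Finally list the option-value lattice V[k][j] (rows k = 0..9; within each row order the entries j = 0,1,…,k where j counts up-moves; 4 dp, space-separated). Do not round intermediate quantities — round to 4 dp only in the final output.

price = 3.8182
boundary = - - - - - 49.9977 44.2869 49.9977 56.4448
tree:
3.8182
5.7255 1.8551
8.3805 2.9968 0.6761
11.9251 4.7443 1.1937 0.1402
16.4178 7.3283 2.0808 0.2752 0.0000
21.7523 10.9807 3.5695 0.5403 0.0000 0.0000
27.4631 15.8357 5.9955 1.0607 0.0000 0.0000 0.0000
32.5216 21.7523 9.7833 2.0825 0.0000 0.0000 0.0000 0.0000
37.0023 27.4631 15.3052 4.0884 0.0000 0.0000 0.0000 0.0000 0.0000
40.9712 32.5216 21.7523 8.0267 0.0000 0.0000 0.0000 0.0000 0.0000 0.0000

Δt=0.09822, u=1.12895, d=0.88578, q=0.48834, disc=e^(-rΔt)=0.99549
k=9 terminal: V=max(K-S,0) → 40.9712 32.5216 21.7523 8.0267 0.0000 0.0000 0.0000 0.0000 0.0000 0.0000
k=8: j=0 S=34.7477 intr=37.0023 cont=36.6788 V=37.0023[EX]; j=1 S=44.2869 intr=27.4631 cont=27.1397 V=27.4631[EX]; j=2 S=56.4448 intr=15.3052 cont=14.9817 V=15.3052[EX]; j=3 S=71.9404 intr=0.0000 cont=4.0884 V=4.0884[hold]; j=4 S=91.6900 intr=0.0000 cont=0.0000 V=0.0000[hold]; j=5 S=116.8614 intr=0.0000 cont=0.0000 V=0.0000[hold]; j=6 S=148.9429 intr=0.0000 cont=0.0000 V=0.0000[hold]; j=7 S=189.8317 intr=0.0000 cont=0.0000 V=0.0000[hold]; j=8 S=241.9456 intr=0.0000 cont=0.0000 V=0.0000[hold]  S*(8)=56.4448
k=7: j=0 S=39.2284 intr=32.5216 cont=32.1981 V=32.5216[EX]; j=1 S=49.9977 intr=21.7523 cont=21.4289 V=21.7523[EX]; j=2 S=63.7233 intr=8.0267 cont=9.7833 V=9.7833[hold]; j=3 S=81.2171 intr=0.0000 cont=2.0825 V=2.0825[hold]; j=4 S=103.5134 intr=0.0000 cont=0.0000 V=0.0000[hold]; j=5 S=131.9306 intr=0.0000 cont=0.0000 V=0.0000[hold]; j=6 S=168.1490 intr=0.0000 cont=0.0000 V=0.0000[hold]; j=7 S=214.3104 intr=0.0000 cont=0.0000 V=0.0000[hold]  S*(7)=49.9977
k=6: j=0 S=44.2869 intr=27.4631 cont=27.1397 V=27.4631[EX]; j=1 S=56.4448 intr=15.3052 cont=15.8357 V=15.8357[hold]; j=2 S=71.9404 intr=0.0000 cont=5.9955 V=5.9955[hold]; j=3 S=91.6900 intr=0.0000 cont=1.0607 V=1.0607[hold]; j=4 S=116.8614 intr=0.0000 cont=0.0000 V=0.0000[hold]; j=5 S=148.9429 intr=0.0000 cont=0.0000 V=0.0000[hold]; j=6 S=189.8317 intr=0.0000 cont=0.0000 V=0.0000[hold]  S*(6)=44.2869
k=5: j=0 S=49.9977 intr=21.7523 cont=21.6868 V=21.7523[EX]; j=1 S=63.7233 intr=8.0267 cont=10.9807 V=10.9807[hold]; j=2 S=81.2171 intr=0.0000 cont=3.5695 V=3.5695[hold]; j=3 S=103.5134 intr=0.0000 cont=0.5403 V=0.5403[hold]; j=4 S=131.9306 intr=0.0000 cont=0.0000 V=0.0000[hold]; j=5 S=168.1490 intr=0.0000 cont=0.0000 V=0.0000[hold]  S*(5)=49.9977
k=4: j=0 S=56.4448 intr=15.3052 cont=16.4178 V=16.4178[hold]; j=1 S=71.9404 intr=0.0000 cont=7.3283 V=7.3283[hold]; j=2 S=91.6900 intr=0.0000 cont=2.0808 V=2.0808[hold]; j=3 S=116.8614 intr=0.0000 cont=0.2752 V=0.2752[hold]; j=4 S=148.9429 intr=0.0000 cont=0.0000 V=0.0000[hold]  S*(4)=-
k=3: j=0 S=63.7233 intr=8.0267 cont=11.9251 V=11.9251[hold]; j=1 S=81.2171 intr=0.0000 cont=4.7443 V=4.7443[hold]; j=2 S=103.5134 intr=0.0000 cont=1.1937 V=1.1937[hold]; j=3 S=131.9306 intr=0.0000 cont=0.1402 V=0.1402[hold]  S*(3)=-
k=2: j=0 S=71.9404 intr=0.0000 cont=8.3805 V=8.3805[hold]; j=1 S=91.6900 intr=0.0000 cont=2.9968 V=2.9968[hold]; j=2 S=116.8614 intr=0.0000 cont=0.6761 V=0.6761[hold]  S*(2)=-
k=1: j=0 S=81.2171 intr=0.0000 cont=5.7255 V=5.7255[hold]; j=1 S=103.5134 intr=0.0000 cont=1.8551 V=1.8551[hold]  S*(1)=-
k=0: j=0 S=91.6900 intr=0.0000 cont=3.8182 V=3.8182[hold]  S*(0)=-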